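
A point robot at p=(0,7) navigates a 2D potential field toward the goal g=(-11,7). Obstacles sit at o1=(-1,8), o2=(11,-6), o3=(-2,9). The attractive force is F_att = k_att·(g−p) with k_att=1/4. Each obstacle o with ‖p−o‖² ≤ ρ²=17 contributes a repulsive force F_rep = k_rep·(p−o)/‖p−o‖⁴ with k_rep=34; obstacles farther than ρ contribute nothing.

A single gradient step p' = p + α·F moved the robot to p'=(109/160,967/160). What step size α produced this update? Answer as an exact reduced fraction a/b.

F_att = 1/4·(g−p) = 1/4·(-11,0) = (-2.7500,0.0000)
o1: d²=2 ≤ ρ²=17; F_rep = 34·(1,-1)/2² = (8.5000,-8.5000)
o2: d²=290 > ρ²=17 → inactive
o3: d²=8 ≤ ρ²=17; F_rep = 34·(2,-2)/8² = (1.0625,-1.0625)
F = F_att + ΣF_rep = (6.8125,-9.5625)
Δp = p'−p = (0.6813,-0.9563); α = Δx/Fx = (109/160) / (109/16) = 1/10
check: Δy/Fy = (-153/160) / (-153/16) = 1/10 ✓

α = 1/10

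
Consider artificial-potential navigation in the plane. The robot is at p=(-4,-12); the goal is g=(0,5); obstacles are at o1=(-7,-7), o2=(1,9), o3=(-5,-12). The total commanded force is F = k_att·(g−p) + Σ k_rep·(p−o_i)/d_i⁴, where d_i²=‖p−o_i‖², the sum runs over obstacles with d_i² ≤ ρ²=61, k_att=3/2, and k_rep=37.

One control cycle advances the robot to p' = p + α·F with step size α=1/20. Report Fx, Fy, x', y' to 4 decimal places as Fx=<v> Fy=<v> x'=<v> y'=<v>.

Fx=43.0960 Fy=25.3400 x'=-1.8452 y'=-10.7330

F_att = 3/2·(g−p) = 3/2·(4,17) = (6.0000,25.5000)
o1: d²=34 ≤ ρ²=61; F_rep = 37·(3,-5)/34² = (0.0960,-0.1600)
o2: d²=466 > ρ²=61 → inactive
o3: d²=1 ≤ ρ²=61; F_rep = 37·(1,0)/1² = (37.0000,0.0000)
F = F_att + ΣF_rep = (43.0960,25.3400)
p' = p + 1/20·F = (-1.8452,-10.7330)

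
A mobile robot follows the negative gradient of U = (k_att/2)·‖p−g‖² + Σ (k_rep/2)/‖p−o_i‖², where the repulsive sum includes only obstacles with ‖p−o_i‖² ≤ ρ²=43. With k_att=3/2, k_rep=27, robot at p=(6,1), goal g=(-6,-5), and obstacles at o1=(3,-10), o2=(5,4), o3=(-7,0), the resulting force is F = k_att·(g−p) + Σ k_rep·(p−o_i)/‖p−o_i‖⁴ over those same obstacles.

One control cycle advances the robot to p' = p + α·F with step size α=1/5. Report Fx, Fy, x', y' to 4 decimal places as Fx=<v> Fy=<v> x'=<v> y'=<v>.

F_att = 3/2·(g−p) = 3/2·(-12,-6) = (-18.0000,-9.0000)
o1: d²=130 > ρ²=43 → inactive
o2: d²=10 ≤ ρ²=43; F_rep = 27·(1,-3)/10² = (0.2700,-0.8100)
o3: d²=170 > ρ²=43 → inactive
F = F_att + ΣF_rep = (-17.7300,-9.8100)
p' = p + 1/5·F = (2.4540,-0.9620)

Fx=-17.7300 Fy=-9.8100 x'=2.4540 y'=-0.9620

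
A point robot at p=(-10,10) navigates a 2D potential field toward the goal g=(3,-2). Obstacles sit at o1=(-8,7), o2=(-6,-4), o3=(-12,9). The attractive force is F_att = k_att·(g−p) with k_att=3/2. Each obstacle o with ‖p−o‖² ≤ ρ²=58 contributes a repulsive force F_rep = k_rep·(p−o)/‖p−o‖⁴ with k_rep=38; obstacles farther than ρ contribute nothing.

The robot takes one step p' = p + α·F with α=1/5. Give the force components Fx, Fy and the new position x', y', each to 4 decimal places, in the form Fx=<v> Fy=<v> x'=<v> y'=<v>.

Fx=22.0903 Fy=-15.8054 x'=-5.5819 y'=6.8389

F_att = 3/2·(g−p) = 3/2·(13,-12) = (19.5000,-18.0000)
o1: d²=13 ≤ ρ²=58; F_rep = 38·(-2,3)/13² = (-0.4497,0.6746)
o2: d²=212 > ρ²=58 → inactive
o3: d²=5 ≤ ρ²=58; F_rep = 38·(2,1)/5² = (3.0400,1.5200)
F = F_att + ΣF_rep = (22.0903,-15.8054)
p' = p + 1/5·F = (-5.5819,6.8389)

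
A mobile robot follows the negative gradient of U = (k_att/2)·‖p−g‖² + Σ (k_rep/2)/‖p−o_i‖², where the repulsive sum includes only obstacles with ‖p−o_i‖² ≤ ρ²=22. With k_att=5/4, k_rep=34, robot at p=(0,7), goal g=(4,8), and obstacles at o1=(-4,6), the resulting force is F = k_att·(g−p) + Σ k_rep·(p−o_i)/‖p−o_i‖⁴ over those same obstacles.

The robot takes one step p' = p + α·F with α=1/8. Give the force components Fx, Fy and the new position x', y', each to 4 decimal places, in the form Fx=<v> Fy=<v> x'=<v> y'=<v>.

F_att = 5/4·(g−p) = 5/4·(4,1) = (5.0000,1.2500)
o1: d²=17 ≤ ρ²=22; F_rep = 34·(4,1)/17² = (0.4706,0.1176)
F = F_att + ΣF_rep = (5.4706,1.3676)
p' = p + 1/8·F = (0.6838,7.1710)

Fx=5.4706 Fy=1.3676 x'=0.6838 y'=7.1710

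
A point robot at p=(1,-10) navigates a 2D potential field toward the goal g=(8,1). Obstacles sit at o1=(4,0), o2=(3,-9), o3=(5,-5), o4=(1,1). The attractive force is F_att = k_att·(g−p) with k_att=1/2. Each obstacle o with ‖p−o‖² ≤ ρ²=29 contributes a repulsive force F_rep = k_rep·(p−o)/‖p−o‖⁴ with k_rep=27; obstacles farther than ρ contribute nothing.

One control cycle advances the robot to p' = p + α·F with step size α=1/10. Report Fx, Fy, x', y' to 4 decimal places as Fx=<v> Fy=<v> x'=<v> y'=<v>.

Fx=1.3400 Fy=4.4200 x'=1.1340 y'=-9.5580

F_att = 1/2·(g−p) = 1/2·(7,11) = (3.5000,5.5000)
o1: d²=109 > ρ²=29 → inactive
o2: d²=5 ≤ ρ²=29; F_rep = 27·(-2,-1)/5² = (-2.1600,-1.0800)
o3: d²=41 > ρ²=29 → inactive
o4: d²=121 > ρ²=29 → inactive
F = F_att + ΣF_rep = (1.3400,4.4200)
p' = p + 1/10·F = (1.1340,-9.5580)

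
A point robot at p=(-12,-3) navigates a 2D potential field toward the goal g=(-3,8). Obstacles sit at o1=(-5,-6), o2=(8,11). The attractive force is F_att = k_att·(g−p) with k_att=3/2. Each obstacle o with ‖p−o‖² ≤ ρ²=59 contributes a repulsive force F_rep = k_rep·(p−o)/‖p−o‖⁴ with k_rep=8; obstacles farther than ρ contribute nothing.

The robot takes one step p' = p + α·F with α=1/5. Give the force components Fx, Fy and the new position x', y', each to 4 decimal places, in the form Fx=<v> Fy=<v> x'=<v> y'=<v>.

F_att = 3/2·(g−p) = 3/2·(9,11) = (13.5000,16.5000)
o1: d²=58 ≤ ρ²=59; F_rep = 8·(-7,3)/58² = (-0.0166,0.0071)
o2: d²=596 > ρ²=59 → inactive
F = F_att + ΣF_rep = (13.4834,16.5071)
p' = p + 1/5·F = (-9.3033,0.3014)

Fx=13.4834 Fy=16.5071 x'=-9.3033 y'=0.3014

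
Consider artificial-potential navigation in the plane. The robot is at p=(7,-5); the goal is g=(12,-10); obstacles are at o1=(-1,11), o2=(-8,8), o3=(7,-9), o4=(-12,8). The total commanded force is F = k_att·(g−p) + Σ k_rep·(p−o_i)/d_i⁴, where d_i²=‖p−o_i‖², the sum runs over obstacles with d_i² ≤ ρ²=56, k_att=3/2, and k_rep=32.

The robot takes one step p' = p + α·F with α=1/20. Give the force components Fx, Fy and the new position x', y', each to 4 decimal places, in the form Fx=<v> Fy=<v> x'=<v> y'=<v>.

F_att = 3/2·(g−p) = 3/2·(5,-5) = (7.5000,-7.5000)
o1: d²=320 > ρ²=56 → inactive
o2: d²=394 > ρ²=56 → inactive
o3: d²=16 ≤ ρ²=56; F_rep = 32·(0,4)/16² = (0.0000,0.5000)
o4: d²=530 > ρ²=56 → inactive
F = F_att + ΣF_rep = (7.5000,-7.0000)
p' = p + 1/20·F = (7.3750,-5.3500)

Fx=7.5000 Fy=-7.0000 x'=7.3750 y'=-5.3500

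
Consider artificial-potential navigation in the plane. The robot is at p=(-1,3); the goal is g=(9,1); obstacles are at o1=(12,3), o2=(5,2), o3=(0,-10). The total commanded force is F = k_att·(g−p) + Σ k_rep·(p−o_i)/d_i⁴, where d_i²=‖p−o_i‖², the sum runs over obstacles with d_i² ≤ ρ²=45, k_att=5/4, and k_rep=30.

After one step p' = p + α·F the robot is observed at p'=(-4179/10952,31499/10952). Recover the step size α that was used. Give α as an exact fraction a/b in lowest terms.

F_att = 5/4·(g−p) = 5/4·(10,-2) = (12.5000,-2.5000)
o1: d²=169 > ρ²=45 → inactive
o2: d²=37 ≤ ρ²=45; F_rep = 30·(-6,1)/37² = (-0.1315,0.0219)
o3: d²=170 > ρ²=45 → inactive
F = F_att + ΣF_rep = (12.3685,-2.4781)
Δp = p'−p = (0.6184,-0.1239); α = Δx/Fx = (6773/10952) / (33865/2738) = 1/20
check: Δy/Fy = (-1357/10952) / (-6785/2738) = 1/20 ✓

α = 1/20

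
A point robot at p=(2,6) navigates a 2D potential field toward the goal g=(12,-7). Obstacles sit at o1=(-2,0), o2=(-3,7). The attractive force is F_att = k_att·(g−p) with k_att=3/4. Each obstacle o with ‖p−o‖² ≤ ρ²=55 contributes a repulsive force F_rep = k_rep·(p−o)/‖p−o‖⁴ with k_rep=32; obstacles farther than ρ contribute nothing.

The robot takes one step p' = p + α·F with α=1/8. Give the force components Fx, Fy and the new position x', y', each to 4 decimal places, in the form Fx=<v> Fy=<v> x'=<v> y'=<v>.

F_att = 3/4·(g−p) = 3/4·(10,-13) = (7.5000,-9.7500)
o1: d²=52 ≤ ρ²=55; F_rep = 32·(4,6)/52² = (0.0473,0.0710)
o2: d²=26 ≤ ρ²=55; F_rep = 32·(5,-1)/26² = (0.2367,-0.0473)
F = F_att + ΣF_rep = (7.7840,-9.7263)
p' = p + 1/8·F = (2.9730,4.7842)

Fx=7.7840 Fy=-9.7263 x'=2.9730 y'=4.7842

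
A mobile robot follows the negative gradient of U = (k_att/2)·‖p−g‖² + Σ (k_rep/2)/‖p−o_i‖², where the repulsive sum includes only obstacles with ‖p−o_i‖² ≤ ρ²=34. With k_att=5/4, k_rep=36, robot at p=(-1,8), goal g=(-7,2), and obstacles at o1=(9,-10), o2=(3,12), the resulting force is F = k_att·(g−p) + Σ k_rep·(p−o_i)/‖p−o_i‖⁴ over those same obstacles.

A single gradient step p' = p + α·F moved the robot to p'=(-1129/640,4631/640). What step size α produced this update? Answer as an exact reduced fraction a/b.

α = 1/10

F_att = 5/4·(g−p) = 5/4·(-6,-6) = (-7.5000,-7.5000)
o1: d²=424 > ρ²=34 → inactive
o2: d²=32 ≤ ρ²=34; F_rep = 36·(-4,-4)/32² = (-0.1406,-0.1406)
F = F_att + ΣF_rep = (-7.6406,-7.6406)
Δp = p'−p = (-0.7641,-0.7641); α = Δx/Fx = (-489/640) / (-489/64) = 1/10
check: Δy/Fy = (-489/640) / (-489/64) = 1/10 ✓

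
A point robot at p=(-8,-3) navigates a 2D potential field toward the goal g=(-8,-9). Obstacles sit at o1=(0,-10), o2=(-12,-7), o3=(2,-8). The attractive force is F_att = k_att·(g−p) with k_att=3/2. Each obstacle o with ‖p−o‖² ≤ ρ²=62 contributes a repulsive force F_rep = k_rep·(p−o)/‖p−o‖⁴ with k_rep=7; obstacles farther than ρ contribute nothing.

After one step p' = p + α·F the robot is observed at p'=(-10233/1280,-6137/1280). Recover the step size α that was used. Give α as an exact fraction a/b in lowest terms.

F_att = 3/2·(g−p) = 3/2·(0,-6) = (0.0000,-9.0000)
o1: d²=113 > ρ²=62 → inactive
o2: d²=32 ≤ ρ²=62; F_rep = 7·(4,4)/32² = (0.0273,0.0273)
o3: d²=125 > ρ²=62 → inactive
F = F_att + ΣF_rep = (0.0273,-8.9727)
Δp = p'−p = (0.0055,-1.7945); α = Δx/Fx = (7/1280) / (7/256) = 1/5
check: Δy/Fy = (-2297/1280) / (-2297/256) = 1/5 ✓

α = 1/5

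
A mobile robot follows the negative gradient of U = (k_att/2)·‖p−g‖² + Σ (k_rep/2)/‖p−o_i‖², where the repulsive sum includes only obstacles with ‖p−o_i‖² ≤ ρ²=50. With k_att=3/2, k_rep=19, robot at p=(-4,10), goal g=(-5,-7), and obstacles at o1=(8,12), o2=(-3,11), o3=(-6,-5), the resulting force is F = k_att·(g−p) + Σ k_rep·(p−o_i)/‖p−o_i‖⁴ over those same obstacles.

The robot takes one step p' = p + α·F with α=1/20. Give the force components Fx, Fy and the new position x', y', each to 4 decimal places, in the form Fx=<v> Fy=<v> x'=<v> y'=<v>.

Fx=-6.2500 Fy=-30.2500 x'=-4.3125 y'=8.4875

F_att = 3/2·(g−p) = 3/2·(-1,-17) = (-1.5000,-25.5000)
o1: d²=148 > ρ²=50 → inactive
o2: d²=2 ≤ ρ²=50; F_rep = 19·(-1,-1)/2² = (-4.7500,-4.7500)
o3: d²=229 > ρ²=50 → inactive
F = F_att + ΣF_rep = (-6.2500,-30.2500)
p' = p + 1/20·F = (-4.3125,8.4875)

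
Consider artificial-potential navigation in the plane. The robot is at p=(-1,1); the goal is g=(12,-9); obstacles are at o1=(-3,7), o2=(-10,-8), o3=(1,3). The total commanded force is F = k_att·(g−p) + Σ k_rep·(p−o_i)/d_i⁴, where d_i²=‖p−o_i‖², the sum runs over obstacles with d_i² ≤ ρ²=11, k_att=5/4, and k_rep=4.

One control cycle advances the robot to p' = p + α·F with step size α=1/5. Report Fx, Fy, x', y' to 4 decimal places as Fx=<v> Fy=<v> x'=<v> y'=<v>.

F_att = 5/4·(g−p) = 5/4·(13,-10) = (16.2500,-12.5000)
o1: d²=40 > ρ²=11 → inactive
o2: d²=162 > ρ²=11 → inactive
o3: d²=8 ≤ ρ²=11; F_rep = 4·(-2,-2)/8² = (-0.1250,-0.1250)
F = F_att + ΣF_rep = (16.1250,-12.6250)
p' = p + 1/5·F = (2.2250,-1.5250)

Fx=16.1250 Fy=-12.6250 x'=2.2250 y'=-1.5250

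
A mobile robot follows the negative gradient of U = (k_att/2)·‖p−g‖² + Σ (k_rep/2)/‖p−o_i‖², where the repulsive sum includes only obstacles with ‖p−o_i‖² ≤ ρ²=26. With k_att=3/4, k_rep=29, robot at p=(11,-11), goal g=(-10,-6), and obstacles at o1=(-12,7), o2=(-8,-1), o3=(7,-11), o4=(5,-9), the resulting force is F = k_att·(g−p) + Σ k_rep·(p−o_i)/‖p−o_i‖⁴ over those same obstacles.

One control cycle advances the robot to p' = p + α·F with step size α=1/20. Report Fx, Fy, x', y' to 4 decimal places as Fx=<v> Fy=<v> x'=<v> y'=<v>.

F_att = 3/4·(g−p) = 3/4·(-21,5) = (-15.7500,3.7500)
o1: d²=853 > ρ²=26 → inactive
o2: d²=461 > ρ²=26 → inactive
o3: d²=16 ≤ ρ²=26; F_rep = 29·(4,0)/16² = (0.4531,0.0000)
o4: d²=40 > ρ²=26 → inactive
F = F_att + ΣF_rep = (-15.2969,3.7500)
p' = p + 1/20·F = (10.2352,-10.8125)

Fx=-15.2969 Fy=3.7500 x'=10.2352 y'=-10.8125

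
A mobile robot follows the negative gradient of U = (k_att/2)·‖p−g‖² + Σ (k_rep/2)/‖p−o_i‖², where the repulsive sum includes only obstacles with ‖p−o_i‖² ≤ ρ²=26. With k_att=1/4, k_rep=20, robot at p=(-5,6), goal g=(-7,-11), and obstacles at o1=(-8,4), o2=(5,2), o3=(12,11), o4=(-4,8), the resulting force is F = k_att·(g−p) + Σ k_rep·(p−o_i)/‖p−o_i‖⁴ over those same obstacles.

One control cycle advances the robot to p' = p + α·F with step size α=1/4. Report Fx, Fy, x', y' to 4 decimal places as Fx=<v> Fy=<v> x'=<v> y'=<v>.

Fx=-0.9450 Fy=-5.6133 x'=-5.2362 y'=4.5967

F_att = 1/4·(g−p) = 1/4·(-2,-17) = (-0.5000,-4.2500)
o1: d²=13 ≤ ρ²=26; F_rep = 20·(3,2)/13² = (0.3550,0.2367)
o2: d²=116 > ρ²=26 → inactive
o3: d²=314 > ρ²=26 → inactive
o4: d²=5 ≤ ρ²=26; F_rep = 20·(-1,-2)/5² = (-0.8000,-1.6000)
F = F_att + ΣF_rep = (-0.9450,-5.6133)
p' = p + 1/4·F = (-5.2362,4.5967)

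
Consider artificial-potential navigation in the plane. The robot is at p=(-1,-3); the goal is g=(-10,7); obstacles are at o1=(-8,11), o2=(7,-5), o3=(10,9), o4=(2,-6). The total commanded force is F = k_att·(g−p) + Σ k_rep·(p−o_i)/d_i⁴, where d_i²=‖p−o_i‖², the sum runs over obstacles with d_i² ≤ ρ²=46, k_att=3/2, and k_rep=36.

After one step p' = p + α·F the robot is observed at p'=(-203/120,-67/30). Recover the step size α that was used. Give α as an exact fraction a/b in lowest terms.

F_att = 3/2·(g−p) = 3/2·(-9,10) = (-13.5000,15.0000)
o1: d²=245 > ρ²=46 → inactive
o2: d²=68 > ρ²=46 → inactive
o3: d²=265 > ρ²=46 → inactive
o4: d²=18 ≤ ρ²=46; F_rep = 36·(-3,3)/18² = (-0.3333,0.3333)
F = F_att + ΣF_rep = (-13.8333,15.3333)
Δp = p'−p = (-0.6917,0.7667); α = Δx/Fx = (-83/120) / (-83/6) = 1/20
check: Δy/Fy = (23/30) / (46/3) = 1/20 ✓

α = 1/20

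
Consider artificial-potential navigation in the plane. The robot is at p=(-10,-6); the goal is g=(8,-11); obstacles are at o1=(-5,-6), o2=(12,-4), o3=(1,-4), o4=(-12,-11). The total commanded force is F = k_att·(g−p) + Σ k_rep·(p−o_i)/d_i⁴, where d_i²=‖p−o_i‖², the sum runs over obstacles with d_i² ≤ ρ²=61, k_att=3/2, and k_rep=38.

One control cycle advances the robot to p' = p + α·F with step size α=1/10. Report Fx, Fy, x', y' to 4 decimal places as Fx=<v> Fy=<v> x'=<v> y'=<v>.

F_att = 3/2·(g−p) = 3/2·(18,-5) = (27.0000,-7.5000)
o1: d²=25 ≤ ρ²=61; F_rep = 38·(-5,0)/25² = (-0.3040,0.0000)
o2: d²=488 > ρ²=61 → inactive
o3: d²=125 > ρ²=61 → inactive
o4: d²=29 ≤ ρ²=61; F_rep = 38·(2,5)/29² = (0.0904,0.2259)
F = F_att + ΣF_rep = (26.7864,-7.2741)
p' = p + 1/10·F = (-7.3214,-6.7274)

Fx=26.7864 Fy=-7.2741 x'=-7.3214 y'=-6.7274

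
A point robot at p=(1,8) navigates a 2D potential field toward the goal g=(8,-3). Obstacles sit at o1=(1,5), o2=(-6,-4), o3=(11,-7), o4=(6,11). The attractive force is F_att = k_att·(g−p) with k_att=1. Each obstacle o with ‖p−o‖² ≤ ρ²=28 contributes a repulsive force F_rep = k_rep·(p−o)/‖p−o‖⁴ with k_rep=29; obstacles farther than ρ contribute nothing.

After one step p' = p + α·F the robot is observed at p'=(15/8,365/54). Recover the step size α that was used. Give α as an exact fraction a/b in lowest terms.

F_att = 1·(g−p) = 1·(7,-11) = (7.0000,-11.0000)
o1: d²=9 ≤ ρ²=28; F_rep = 29·(0,3)/9² = (0.0000,1.0741)
o2: d²=193 > ρ²=28 → inactive
o3: d²=325 > ρ²=28 → inactive
o4: d²=34 > ρ²=28 → inactive
F = F_att + ΣF_rep = (7.0000,-9.9259)
Δp = p'−p = (0.8750,-1.2407); α = Δx/Fx = (7/8) / (7) = 1/8
check: Δy/Fy = (-67/54) / (-268/27) = 1/8 ✓

α = 1/8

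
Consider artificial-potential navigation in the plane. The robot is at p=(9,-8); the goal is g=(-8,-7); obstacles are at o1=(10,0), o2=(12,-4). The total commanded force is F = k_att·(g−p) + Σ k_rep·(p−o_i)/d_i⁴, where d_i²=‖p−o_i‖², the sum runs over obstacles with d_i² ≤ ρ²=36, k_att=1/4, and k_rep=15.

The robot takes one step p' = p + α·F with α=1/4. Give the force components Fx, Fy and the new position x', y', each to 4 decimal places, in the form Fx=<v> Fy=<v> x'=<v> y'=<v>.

F_att = 1/4·(g−p) = 1/4·(-17,1) = (-4.2500,0.2500)
o1: d²=65 > ρ²=36 → inactive
o2: d²=25 ≤ ρ²=36; F_rep = 15·(-3,-4)/25² = (-0.0720,-0.0960)
F = F_att + ΣF_rep = (-4.3220,0.1540)
p' = p + 1/4·F = (7.9195,-7.9615)

Fx=-4.3220 Fy=0.1540 x'=7.9195 y'=-7.9615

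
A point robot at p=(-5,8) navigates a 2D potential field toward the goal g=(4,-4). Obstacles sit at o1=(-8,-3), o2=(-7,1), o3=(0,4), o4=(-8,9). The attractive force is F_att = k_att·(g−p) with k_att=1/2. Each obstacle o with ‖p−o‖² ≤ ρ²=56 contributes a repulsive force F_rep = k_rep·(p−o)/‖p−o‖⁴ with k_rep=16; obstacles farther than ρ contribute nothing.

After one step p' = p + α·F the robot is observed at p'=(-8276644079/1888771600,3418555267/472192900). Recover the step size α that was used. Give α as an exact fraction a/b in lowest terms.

α = 1/8

F_att = 1/2·(g−p) = 1/2·(9,-12) = (4.5000,-6.0000)
o1: d²=130 > ρ²=56 → inactive
o2: d²=53 ≤ ρ²=56; F_rep = 16·(2,7)/53² = (0.0114,0.0399)
o3: d²=41 ≤ ρ²=56; F_rep = 16·(-5,4)/41² = (-0.0476,0.0381)
o4: d²=10 ≤ ρ²=56; F_rep = 16·(3,-1)/10² = (0.4800,-0.1600)
F = F_att + ΣF_rep = (4.9438,-6.0821)
Δp = p'−p = (0.6180,-0.7603); α = Δx/Fx = (1167213921/1888771600) / (1167213921/236096450) = 1/8
check: Δy/Fy = (-358987933/472192900) / (-717975866/118048225) = 1/8 ✓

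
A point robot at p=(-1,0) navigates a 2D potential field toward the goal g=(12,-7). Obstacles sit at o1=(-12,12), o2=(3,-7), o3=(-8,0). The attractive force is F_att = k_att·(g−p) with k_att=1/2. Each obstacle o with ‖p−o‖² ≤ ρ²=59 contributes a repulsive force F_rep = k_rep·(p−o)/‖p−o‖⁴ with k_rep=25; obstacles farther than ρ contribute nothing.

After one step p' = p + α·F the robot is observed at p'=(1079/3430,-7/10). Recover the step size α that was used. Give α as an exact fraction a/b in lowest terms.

α = 1/5

F_att = 1/2·(g−p) = 1/2·(13,-7) = (6.5000,-3.5000)
o1: d²=265 > ρ²=59 → inactive
o2: d²=65 > ρ²=59 → inactive
o3: d²=49 ≤ ρ²=59; F_rep = 25·(7,0)/49² = (0.0729,0.0000)
F = F_att + ΣF_rep = (6.5729,-3.5000)
Δp = p'−p = (1.3146,-0.7000); α = Δx/Fx = (4509/3430) / (4509/686) = 1/5
check: Δy/Fy = (-7/10) / (-7/2) = 1/5 ✓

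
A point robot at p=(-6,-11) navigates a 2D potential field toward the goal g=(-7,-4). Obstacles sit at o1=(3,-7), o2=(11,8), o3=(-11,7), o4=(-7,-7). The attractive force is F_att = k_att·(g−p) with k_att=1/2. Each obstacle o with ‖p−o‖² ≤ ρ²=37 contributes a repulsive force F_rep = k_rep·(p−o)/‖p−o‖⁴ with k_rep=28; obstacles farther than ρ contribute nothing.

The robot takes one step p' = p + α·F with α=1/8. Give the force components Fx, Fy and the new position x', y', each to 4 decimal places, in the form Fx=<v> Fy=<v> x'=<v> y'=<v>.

Fx=-0.4031 Fy=3.1125 x'=-6.0504 y'=-10.6109

F_att = 1/2·(g−p) = 1/2·(-1,7) = (-0.5000,3.5000)
o1: d²=97 > ρ²=37 → inactive
o2: d²=650 > ρ²=37 → inactive
o3: d²=349 > ρ²=37 → inactive
o4: d²=17 ≤ ρ²=37; F_rep = 28·(1,-4)/17² = (0.0969,-0.3875)
F = F_att + ΣF_rep = (-0.4031,3.1125)
p' = p + 1/8·F = (-6.0504,-10.6109)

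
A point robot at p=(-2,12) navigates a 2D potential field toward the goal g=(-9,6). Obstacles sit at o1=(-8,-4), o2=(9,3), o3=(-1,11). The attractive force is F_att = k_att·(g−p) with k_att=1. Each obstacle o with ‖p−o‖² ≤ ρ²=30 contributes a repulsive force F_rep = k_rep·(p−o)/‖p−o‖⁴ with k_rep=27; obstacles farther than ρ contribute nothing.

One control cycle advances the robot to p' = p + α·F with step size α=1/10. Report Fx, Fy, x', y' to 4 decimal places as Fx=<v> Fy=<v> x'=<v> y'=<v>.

Fx=-13.7500 Fy=0.7500 x'=-3.3750 y'=12.0750

F_att = 1·(g−p) = 1·(-7,-6) = (-7.0000,-6.0000)
o1: d²=292 > ρ²=30 → inactive
o2: d²=202 > ρ²=30 → inactive
o3: d²=2 ≤ ρ²=30; F_rep = 27·(-1,1)/2² = (-6.7500,6.7500)
F = F_att + ΣF_rep = (-13.7500,0.7500)
p' = p + 1/10·F = (-3.3750,12.0750)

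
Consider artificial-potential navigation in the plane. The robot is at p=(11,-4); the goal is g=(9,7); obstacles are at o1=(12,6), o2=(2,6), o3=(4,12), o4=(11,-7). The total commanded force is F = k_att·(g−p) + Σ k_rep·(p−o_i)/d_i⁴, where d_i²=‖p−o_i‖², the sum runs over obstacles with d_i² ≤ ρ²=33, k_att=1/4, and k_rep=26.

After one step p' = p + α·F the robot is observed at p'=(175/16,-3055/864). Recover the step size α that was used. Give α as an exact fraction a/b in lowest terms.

α = 1/8

F_att = 1/4·(g−p) = 1/4·(-2,11) = (-0.5000,2.7500)
o1: d²=101 > ρ²=33 → inactive
o2: d²=181 > ρ²=33 → inactive
o3: d²=305 > ρ²=33 → inactive
o4: d²=9 ≤ ρ²=33; F_rep = 26·(0,3)/9² = (0.0000,0.9630)
F = F_att + ΣF_rep = (-0.5000,3.7130)
Δp = p'−p = (-0.0625,0.4641); α = Δx/Fx = (-1/16) / (-1/2) = 1/8
check: Δy/Fy = (401/864) / (401/108) = 1/8 ✓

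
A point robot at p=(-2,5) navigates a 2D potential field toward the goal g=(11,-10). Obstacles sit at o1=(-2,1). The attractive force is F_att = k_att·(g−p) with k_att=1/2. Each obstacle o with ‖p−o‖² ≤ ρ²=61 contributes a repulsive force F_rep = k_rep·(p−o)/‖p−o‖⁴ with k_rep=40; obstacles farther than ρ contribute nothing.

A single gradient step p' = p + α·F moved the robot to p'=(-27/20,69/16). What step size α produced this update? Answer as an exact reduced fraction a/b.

α = 1/10

F_att = 1/2·(g−p) = 1/2·(13,-15) = (6.5000,-7.5000)
o1: d²=16 ≤ ρ²=61; F_rep = 40·(0,4)/16² = (0.0000,0.6250)
F = F_att + ΣF_rep = (6.5000,-6.8750)
Δp = p'−p = (0.6500,-0.6875); α = Δx/Fx = (13/20) / (13/2) = 1/10
check: Δy/Fy = (-11/16) / (-55/8) = 1/10 ✓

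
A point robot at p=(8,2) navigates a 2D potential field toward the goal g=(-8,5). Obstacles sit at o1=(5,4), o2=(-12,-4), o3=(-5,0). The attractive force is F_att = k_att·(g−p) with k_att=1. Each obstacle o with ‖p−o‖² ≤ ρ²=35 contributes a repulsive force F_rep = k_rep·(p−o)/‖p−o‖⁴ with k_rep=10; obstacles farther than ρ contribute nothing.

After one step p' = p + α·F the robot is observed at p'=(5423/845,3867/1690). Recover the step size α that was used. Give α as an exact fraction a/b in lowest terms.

α = 1/10

F_att = 1·(g−p) = 1·(-16,3) = (-16.0000,3.0000)
o1: d²=13 ≤ ρ²=35; F_rep = 10·(3,-2)/13² = (0.1775,-0.1183)
o2: d²=436 > ρ²=35 → inactive
o3: d²=173 > ρ²=35 → inactive
F = F_att + ΣF_rep = (-15.8225,2.8817)
Δp = p'−p = (-1.5822,0.2882); α = Δx/Fx = (-1337/845) / (-2674/169) = 1/10
check: Δy/Fy = (487/1690) / (487/169) = 1/10 ✓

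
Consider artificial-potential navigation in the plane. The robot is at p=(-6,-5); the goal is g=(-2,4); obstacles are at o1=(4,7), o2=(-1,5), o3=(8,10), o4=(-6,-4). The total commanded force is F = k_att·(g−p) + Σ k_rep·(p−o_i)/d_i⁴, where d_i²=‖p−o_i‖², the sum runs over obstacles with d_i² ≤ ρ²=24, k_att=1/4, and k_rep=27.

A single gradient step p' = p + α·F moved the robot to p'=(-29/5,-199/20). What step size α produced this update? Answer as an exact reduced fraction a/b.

α = 1/5

F_att = 1/4·(g−p) = 1/4·(4,9) = (1.0000,2.2500)
o1: d²=244 > ρ²=24 → inactive
o2: d²=125 > ρ²=24 → inactive
o3: d²=421 > ρ²=24 → inactive
o4: d²=1 ≤ ρ²=24; F_rep = 27·(0,-1)/1² = (0.0000,-27.0000)
F = F_att + ΣF_rep = (1.0000,-24.7500)
Δp = p'−p = (0.2000,-4.9500); α = Δx/Fx = (1/5) / (1) = 1/5
check: Δy/Fy = (-99/20) / (-99/4) = 1/5 ✓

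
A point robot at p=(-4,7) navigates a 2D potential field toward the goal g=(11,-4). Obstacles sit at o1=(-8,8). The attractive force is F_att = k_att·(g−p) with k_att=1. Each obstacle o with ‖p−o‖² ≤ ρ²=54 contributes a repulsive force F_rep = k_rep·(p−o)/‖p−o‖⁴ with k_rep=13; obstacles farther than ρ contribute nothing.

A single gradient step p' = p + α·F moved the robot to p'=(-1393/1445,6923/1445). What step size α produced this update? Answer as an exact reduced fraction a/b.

α = 1/5

F_att = 1·(g−p) = 1·(15,-11) = (15.0000,-11.0000)
o1: d²=17 ≤ ρ²=54; F_rep = 13·(4,-1)/17² = (0.1799,-0.0450)
F = F_att + ΣF_rep = (15.1799,-11.0450)
Δp = p'−p = (3.0360,-2.2090); α = Δx/Fx = (4387/1445) / (4387/289) = 1/5
check: Δy/Fy = (-3192/1445) / (-3192/289) = 1/5 ✓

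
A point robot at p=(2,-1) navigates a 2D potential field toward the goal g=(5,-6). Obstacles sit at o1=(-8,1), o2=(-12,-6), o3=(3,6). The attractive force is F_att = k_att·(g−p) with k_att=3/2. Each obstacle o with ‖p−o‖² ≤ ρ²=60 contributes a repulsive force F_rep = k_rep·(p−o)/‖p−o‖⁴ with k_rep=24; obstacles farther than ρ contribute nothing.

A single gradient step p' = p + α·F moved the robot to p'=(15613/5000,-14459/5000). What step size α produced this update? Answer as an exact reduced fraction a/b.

F_att = 3/2·(g−p) = 3/2·(3,-5) = (4.5000,-7.5000)
o1: d²=104 > ρ²=60 → inactive
o2: d²=221 > ρ²=60 → inactive
o3: d²=50 ≤ ρ²=60; F_rep = 24·(-1,-7)/50² = (-0.0096,-0.0672)
F = F_att + ΣF_rep = (4.4904,-7.5672)
Δp = p'−p = (1.1226,-1.8918); α = Δx/Fx = (5613/5000) / (5613/1250) = 1/4
check: Δy/Fy = (-9459/5000) / (-9459/1250) = 1/4 ✓

α = 1/4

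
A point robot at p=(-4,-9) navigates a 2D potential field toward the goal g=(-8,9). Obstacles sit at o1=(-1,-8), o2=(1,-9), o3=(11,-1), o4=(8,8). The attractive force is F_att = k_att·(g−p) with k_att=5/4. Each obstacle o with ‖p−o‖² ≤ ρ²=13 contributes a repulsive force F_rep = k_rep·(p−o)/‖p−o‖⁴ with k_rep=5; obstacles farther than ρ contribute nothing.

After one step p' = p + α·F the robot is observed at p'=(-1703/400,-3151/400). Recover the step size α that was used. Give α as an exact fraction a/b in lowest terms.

F_att = 5/4·(g−p) = 5/4·(-4,18) = (-5.0000,22.5000)
o1: d²=10 ≤ ρ²=13; F_rep = 5·(-3,-1)/10² = (-0.1500,-0.0500)
o2: d²=25 > ρ²=13 → inactive
o3: d²=289 > ρ²=13 → inactive
o4: d²=433 > ρ²=13 → inactive
F = F_att + ΣF_rep = (-5.1500,22.4500)
Δp = p'−p = (-0.2575,1.1225); α = Δx/Fx = (-103/400) / (-103/20) = 1/20
check: Δy/Fy = (449/400) / (449/20) = 1/20 ✓

α = 1/20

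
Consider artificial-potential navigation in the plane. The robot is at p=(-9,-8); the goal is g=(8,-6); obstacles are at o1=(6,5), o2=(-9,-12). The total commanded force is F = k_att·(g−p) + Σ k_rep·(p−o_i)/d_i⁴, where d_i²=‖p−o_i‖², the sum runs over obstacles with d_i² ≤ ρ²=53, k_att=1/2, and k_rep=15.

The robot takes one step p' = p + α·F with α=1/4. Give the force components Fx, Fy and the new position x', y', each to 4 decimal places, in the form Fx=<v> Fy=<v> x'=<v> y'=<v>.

F_att = 1/2·(g−p) = 1/2·(17,2) = (8.5000,1.0000)
o1: d²=394 > ρ²=53 → inactive
o2: d²=16 ≤ ρ²=53; F_rep = 15·(0,4)/16² = (0.0000,0.2344)
F = F_att + ΣF_rep = (8.5000,1.2344)
p' = p + 1/4·F = (-6.8750,-7.6914)

Fx=8.5000 Fy=1.2344 x'=-6.8750 y'=-7.6914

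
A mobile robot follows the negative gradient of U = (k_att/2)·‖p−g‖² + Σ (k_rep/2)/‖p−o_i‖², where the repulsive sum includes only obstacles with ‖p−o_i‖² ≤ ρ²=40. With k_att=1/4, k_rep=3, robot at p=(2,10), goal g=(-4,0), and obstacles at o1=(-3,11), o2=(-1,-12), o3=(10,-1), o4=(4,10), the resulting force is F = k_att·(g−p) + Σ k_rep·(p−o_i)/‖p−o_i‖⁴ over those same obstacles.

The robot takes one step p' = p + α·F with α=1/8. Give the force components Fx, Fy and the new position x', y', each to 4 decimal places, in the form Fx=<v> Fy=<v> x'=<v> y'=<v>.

F_att = 1/4·(g−p) = 1/4·(-6,-10) = (-1.5000,-2.5000)
o1: d²=26 ≤ ρ²=40; F_rep = 3·(5,-1)/26² = (0.0222,-0.0044)
o2: d²=493 > ρ²=40 → inactive
o3: d²=185 > ρ²=40 → inactive
o4: d²=4 ≤ ρ²=40; F_rep = 3·(-2,0)/4² = (-0.3750,0.0000)
F = F_att + ΣF_rep = (-1.8528,-2.5044)
p' = p + 1/8·F = (1.7684,9.6869)

Fx=-1.8528 Fy=-2.5044 x'=1.7684 y'=9.6869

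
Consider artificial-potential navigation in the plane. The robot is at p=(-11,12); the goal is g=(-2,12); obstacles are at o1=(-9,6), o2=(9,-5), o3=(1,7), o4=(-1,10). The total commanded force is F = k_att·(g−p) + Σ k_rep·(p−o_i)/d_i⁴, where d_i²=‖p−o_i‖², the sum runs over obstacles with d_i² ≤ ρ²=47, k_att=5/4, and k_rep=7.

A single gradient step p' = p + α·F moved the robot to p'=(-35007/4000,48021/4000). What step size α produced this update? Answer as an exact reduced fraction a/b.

F_att = 5/4·(g−p) = 5/4·(9,0) = (11.2500,0.0000)
o1: d²=40 ≤ ρ²=47; F_rep = 7·(-2,6)/40² = (-0.0088,0.0262)
o2: d²=689 > ρ²=47 → inactive
o3: d²=169 > ρ²=47 → inactive
o4: d²=104 > ρ²=47 → inactive
F = F_att + ΣF_rep = (11.2413,0.0262)
Δp = p'−p = (2.2483,0.0053); α = Δx/Fx = (8993/4000) / (8993/800) = 1/5
check: Δy/Fy = (21/4000) / (21/800) = 1/5 ✓

α = 1/5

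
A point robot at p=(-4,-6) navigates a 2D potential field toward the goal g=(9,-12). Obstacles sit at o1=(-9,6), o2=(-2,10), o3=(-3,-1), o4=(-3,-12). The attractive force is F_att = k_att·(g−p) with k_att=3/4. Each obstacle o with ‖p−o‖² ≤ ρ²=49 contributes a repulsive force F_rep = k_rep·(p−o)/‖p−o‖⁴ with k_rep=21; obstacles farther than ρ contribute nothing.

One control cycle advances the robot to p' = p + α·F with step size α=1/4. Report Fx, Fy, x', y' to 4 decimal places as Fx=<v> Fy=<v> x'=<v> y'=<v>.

F_att = 3/4·(g−p) = 3/4·(13,-6) = (9.7500,-4.5000)
o1: d²=169 > ρ²=49 → inactive
o2: d²=260 > ρ²=49 → inactive
o3: d²=26 ≤ ρ²=49; F_rep = 21·(-1,-5)/26² = (-0.0311,-0.1553)
o4: d²=37 ≤ ρ²=49; F_rep = 21·(-1,6)/37² = (-0.0153,0.0920)
F = F_att + ΣF_rep = (9.7036,-4.5633)
p' = p + 1/4·F = (-1.5741,-7.1408)

Fx=9.7036 Fy=-4.5633 x'=-1.5741 y'=-7.1408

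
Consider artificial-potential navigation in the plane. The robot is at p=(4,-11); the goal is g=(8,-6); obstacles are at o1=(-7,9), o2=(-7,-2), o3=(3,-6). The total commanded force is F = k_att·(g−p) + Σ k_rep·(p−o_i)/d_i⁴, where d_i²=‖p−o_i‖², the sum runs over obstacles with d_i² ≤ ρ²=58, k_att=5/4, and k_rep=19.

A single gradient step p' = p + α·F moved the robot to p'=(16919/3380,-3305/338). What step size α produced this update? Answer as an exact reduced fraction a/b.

F_att = 5/4·(g−p) = 5/4·(4,5) = (5.0000,6.2500)
o1: d²=521 > ρ²=58 → inactive
o2: d²=202 > ρ²=58 → inactive
o3: d²=26 ≤ ρ²=58; F_rep = 19·(1,-5)/26² = (0.0281,-0.1405)
F = F_att + ΣF_rep = (5.0281,6.1095)
Δp = p'−p = (1.0056,1.2219); α = Δx/Fx = (3399/3380) / (3399/676) = 1/5
check: Δy/Fy = (413/338) / (2065/338) = 1/5 ✓

α = 1/5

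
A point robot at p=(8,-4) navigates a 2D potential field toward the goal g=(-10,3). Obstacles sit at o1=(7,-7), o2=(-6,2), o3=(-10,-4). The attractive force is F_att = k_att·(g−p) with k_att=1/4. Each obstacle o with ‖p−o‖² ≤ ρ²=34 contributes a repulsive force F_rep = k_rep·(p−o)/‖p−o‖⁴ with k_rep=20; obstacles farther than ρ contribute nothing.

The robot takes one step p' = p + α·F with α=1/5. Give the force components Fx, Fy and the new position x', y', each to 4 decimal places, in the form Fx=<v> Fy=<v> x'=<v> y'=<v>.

Fx=-4.3000 Fy=2.3500 x'=7.1400 y'=-3.5300

F_att = 1/4·(g−p) = 1/4·(-18,7) = (-4.5000,1.7500)
o1: d²=10 ≤ ρ²=34; F_rep = 20·(1,3)/10² = (0.2000,0.6000)
o2: d²=232 > ρ²=34 → inactive
o3: d²=324 > ρ²=34 → inactive
F = F_att + ΣF_rep = (-4.3000,2.3500)
p' = p + 1/5·F = (7.1400,-3.5300)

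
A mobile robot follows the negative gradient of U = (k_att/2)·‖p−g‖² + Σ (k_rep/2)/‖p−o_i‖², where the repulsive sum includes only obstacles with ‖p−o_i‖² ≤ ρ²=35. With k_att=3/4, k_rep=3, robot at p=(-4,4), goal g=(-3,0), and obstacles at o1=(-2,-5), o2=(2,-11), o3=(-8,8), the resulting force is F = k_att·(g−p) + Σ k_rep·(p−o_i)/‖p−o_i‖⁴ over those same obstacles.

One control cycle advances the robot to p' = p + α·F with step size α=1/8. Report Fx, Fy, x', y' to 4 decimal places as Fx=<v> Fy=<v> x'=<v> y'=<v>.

F_att = 3/4·(g−p) = 3/4·(1,-4) = (0.7500,-3.0000)
o1: d²=85 > ρ²=35 → inactive
o2: d²=261 > ρ²=35 → inactive
o3: d²=32 ≤ ρ²=35; F_rep = 3·(4,-4)/32² = (0.0117,-0.0117)
F = F_att + ΣF_rep = (0.7617,-3.0117)
p' = p + 1/8·F = (-3.9048,3.6235)

Fx=0.7617 Fy=-3.0117 x'=-3.9048 y'=3.6235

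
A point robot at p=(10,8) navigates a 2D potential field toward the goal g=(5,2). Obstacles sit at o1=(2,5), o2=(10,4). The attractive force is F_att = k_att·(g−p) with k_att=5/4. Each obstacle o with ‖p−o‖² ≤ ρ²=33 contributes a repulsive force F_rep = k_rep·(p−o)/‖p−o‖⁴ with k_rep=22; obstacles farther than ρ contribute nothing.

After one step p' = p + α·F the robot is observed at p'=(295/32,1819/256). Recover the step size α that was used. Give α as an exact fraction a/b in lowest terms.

α = 1/8

F_att = 5/4·(g−p) = 5/4·(-5,-6) = (-6.2500,-7.5000)
o1: d²=73 > ρ²=33 → inactive
o2: d²=16 ≤ ρ²=33; F_rep = 22·(0,4)/16² = (0.0000,0.3438)
F = F_att + ΣF_rep = (-6.2500,-7.1562)
Δp = p'−p = (-0.7812,-0.8945); α = Δx/Fx = (-25/32) / (-25/4) = 1/8
check: Δy/Fy = (-229/256) / (-229/32) = 1/8 ✓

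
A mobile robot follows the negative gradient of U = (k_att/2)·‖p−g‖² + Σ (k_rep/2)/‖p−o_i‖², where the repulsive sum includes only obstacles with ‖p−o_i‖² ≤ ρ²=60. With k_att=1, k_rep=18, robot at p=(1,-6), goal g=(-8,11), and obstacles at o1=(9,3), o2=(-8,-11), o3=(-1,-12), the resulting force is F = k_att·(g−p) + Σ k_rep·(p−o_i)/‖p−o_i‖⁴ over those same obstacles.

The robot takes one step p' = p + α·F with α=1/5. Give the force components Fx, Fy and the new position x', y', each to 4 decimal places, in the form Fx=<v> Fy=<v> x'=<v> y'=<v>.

Fx=-8.9775 Fy=17.0675 x'=-0.7955 y'=-2.5865

F_att = 1·(g−p) = 1·(-9,17) = (-9.0000,17.0000)
o1: d²=145 > ρ²=60 → inactive
o2: d²=106 > ρ²=60 → inactive
o3: d²=40 ≤ ρ²=60; F_rep = 18·(2,6)/40² = (0.0225,0.0675)
F = F_att + ΣF_rep = (-8.9775,17.0675)
p' = p + 1/5·F = (-0.7955,-2.5865)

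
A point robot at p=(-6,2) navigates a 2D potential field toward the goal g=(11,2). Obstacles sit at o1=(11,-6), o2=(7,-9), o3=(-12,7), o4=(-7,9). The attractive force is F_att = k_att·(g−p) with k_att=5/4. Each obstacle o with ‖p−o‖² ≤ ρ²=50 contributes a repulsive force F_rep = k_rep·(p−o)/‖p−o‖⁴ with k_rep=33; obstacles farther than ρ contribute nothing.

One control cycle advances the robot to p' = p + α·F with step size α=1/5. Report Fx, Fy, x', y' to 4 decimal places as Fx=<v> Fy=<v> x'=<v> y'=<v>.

F_att = 5/4·(g−p) = 5/4·(17,0) = (21.2500,0.0000)
o1: d²=353 > ρ²=50 → inactive
o2: d²=290 > ρ²=50 → inactive
o3: d²=61 > ρ²=50 → inactive
o4: d²=50 ≤ ρ²=50; F_rep = 33·(1,-7)/50² = (0.0132,-0.0924)
F = F_att + ΣF_rep = (21.2632,-0.0924)
p' = p + 1/5·F = (-1.7474,1.9815)

Fx=21.2632 Fy=-0.0924 x'=-1.7474 y'=1.9815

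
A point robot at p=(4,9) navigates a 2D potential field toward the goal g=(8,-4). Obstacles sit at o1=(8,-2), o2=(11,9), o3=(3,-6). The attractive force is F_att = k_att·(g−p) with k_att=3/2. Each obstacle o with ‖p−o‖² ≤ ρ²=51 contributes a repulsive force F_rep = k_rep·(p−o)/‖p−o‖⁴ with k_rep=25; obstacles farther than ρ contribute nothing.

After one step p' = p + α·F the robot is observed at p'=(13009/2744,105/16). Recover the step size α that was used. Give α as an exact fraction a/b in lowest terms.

F_att = 3/2·(g−p) = 3/2·(4,-13) = (6.0000,-19.5000)
o1: d²=137 > ρ²=51 → inactive
o2: d²=49 ≤ ρ²=51; F_rep = 25·(-7,0)/49² = (-0.0729,0.0000)
o3: d²=226 > ρ²=51 → inactive
F = F_att + ΣF_rep = (5.9271,-19.5000)
Δp = p'−p = (0.7409,-2.4375); α = Δx/Fx = (2033/2744) / (2033/343) = 1/8
check: Δy/Fy = (-39/16) / (-39/2) = 1/8 ✓

α = 1/8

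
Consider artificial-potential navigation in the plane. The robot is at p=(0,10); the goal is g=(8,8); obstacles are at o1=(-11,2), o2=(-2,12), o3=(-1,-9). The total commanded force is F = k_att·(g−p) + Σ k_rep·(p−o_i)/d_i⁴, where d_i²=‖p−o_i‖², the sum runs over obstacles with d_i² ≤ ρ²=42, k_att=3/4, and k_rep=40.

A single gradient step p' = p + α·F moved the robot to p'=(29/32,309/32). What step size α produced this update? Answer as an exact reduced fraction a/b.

α = 1/8

F_att = 3/4·(g−p) = 3/4·(8,-2) = (6.0000,-1.5000)
o1: d²=185 > ρ²=42 → inactive
o2: d²=8 ≤ ρ²=42; F_rep = 40·(2,-2)/8² = (1.2500,-1.2500)
o3: d²=362 > ρ²=42 → inactive
F = F_att + ΣF_rep = (7.2500,-2.7500)
Δp = p'−p = (0.9062,-0.3438); α = Δx/Fx = (29/32) / (29/4) = 1/8
check: Δy/Fy = (-11/32) / (-11/4) = 1/8 ✓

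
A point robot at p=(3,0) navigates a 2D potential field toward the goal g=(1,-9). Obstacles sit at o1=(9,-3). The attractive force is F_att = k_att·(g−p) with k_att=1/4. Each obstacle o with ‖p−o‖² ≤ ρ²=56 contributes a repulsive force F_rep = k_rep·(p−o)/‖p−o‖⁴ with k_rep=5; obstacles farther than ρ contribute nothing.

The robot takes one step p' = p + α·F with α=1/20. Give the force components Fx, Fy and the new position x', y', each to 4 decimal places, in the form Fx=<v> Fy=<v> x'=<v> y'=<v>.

Fx=-0.5148 Fy=-2.2426 x'=2.9743 y'=-0.1121

F_att = 1/4·(g−p) = 1/4·(-2,-9) = (-0.5000,-2.2500)
o1: d²=45 ≤ ρ²=56; F_rep = 5·(-6,3)/45² = (-0.0148,0.0074)
F = F_att + ΣF_rep = (-0.5148,-2.2426)
p' = p + 1/20·F = (2.9743,-0.1121)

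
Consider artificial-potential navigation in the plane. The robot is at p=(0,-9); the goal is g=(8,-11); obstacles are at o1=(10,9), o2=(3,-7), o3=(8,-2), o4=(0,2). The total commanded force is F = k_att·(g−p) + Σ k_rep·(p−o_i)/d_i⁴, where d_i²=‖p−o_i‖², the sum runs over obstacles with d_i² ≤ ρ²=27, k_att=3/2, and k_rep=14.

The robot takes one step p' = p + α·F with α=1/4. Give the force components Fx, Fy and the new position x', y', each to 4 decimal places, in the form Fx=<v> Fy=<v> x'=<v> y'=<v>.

Fx=11.7515 Fy=-3.1657 x'=2.9379 y'=-9.7914

F_att = 3/2·(g−p) = 3/2·(8,-2) = (12.0000,-3.0000)
o1: d²=424 > ρ²=27 → inactive
o2: d²=13 ≤ ρ²=27; F_rep = 14·(-3,-2)/13² = (-0.2485,-0.1657)
o3: d²=113 > ρ²=27 → inactive
o4: d²=121 > ρ²=27 → inactive
F = F_att + ΣF_rep = (11.7515,-3.1657)
p' = p + 1/4·F = (2.9379,-9.7914)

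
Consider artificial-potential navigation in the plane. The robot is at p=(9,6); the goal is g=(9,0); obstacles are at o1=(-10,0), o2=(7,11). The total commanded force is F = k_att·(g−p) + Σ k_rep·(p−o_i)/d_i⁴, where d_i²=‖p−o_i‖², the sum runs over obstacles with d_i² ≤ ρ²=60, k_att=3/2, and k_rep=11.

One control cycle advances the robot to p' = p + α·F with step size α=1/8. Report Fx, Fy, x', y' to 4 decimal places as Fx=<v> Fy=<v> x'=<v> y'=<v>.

Fx=0.0262 Fy=-9.0654 x'=9.0033 y'=4.8668

F_att = 3/2·(g−p) = 3/2·(0,-6) = (0.0000,-9.0000)
o1: d²=397 > ρ²=60 → inactive
o2: d²=29 ≤ ρ²=60; F_rep = 11·(2,-5)/29² = (0.0262,-0.0654)
F = F_att + ΣF_rep = (0.0262,-9.0654)
p' = p + 1/8·F = (9.0033,4.8668)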